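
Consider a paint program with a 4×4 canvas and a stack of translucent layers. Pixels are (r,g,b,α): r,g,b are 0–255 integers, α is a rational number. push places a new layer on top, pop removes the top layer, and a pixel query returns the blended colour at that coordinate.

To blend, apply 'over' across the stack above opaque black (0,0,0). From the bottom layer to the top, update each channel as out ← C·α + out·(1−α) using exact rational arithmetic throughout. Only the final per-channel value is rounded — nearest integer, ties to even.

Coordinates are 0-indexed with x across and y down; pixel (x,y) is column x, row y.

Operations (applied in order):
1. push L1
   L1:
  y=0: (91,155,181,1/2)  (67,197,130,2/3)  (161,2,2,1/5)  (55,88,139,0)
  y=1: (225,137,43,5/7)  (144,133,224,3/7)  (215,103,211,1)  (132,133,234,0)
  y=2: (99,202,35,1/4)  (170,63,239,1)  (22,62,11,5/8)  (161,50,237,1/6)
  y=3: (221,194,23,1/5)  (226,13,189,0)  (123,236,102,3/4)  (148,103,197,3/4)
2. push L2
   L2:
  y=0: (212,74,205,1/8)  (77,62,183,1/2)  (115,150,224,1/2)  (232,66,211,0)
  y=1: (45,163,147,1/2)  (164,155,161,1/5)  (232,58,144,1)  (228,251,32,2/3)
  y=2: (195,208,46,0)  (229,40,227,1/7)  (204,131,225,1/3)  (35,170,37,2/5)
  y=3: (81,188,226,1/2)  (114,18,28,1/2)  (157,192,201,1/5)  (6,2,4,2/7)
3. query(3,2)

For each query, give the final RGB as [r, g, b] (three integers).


query (3,2) [L1,L2] — begin 0,0,0
L1 α=1/6: [161/6, 25/3, 79/2]
L2 α=2/5: [301/10, 73, 77/2]
→ [30, 73, 38]


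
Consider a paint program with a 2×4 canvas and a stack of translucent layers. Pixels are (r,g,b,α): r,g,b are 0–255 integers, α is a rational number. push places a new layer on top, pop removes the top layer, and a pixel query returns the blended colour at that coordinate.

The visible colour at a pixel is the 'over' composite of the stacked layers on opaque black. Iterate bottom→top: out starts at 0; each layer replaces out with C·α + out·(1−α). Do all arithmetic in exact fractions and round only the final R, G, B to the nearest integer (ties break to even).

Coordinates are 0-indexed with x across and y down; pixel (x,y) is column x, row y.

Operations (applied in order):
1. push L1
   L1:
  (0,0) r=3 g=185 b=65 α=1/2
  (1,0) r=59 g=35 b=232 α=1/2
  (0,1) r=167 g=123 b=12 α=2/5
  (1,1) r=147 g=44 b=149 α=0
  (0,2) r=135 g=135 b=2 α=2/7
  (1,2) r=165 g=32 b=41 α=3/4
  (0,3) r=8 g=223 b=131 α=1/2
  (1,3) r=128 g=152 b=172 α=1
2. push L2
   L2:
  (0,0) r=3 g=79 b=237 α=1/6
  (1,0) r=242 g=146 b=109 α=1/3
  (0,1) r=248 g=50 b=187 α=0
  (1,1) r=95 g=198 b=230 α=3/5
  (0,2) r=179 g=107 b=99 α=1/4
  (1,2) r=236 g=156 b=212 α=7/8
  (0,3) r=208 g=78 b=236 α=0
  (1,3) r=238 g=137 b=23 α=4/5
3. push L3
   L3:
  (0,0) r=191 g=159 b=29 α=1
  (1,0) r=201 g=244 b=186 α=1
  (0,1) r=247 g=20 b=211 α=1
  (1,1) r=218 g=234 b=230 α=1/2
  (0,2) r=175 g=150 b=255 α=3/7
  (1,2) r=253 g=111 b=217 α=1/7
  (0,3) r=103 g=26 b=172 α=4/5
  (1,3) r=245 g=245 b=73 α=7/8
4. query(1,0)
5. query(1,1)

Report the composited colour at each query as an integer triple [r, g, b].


at x=1,y=0 over L1,L2,L3:
L1 α=1/2: [59/2, 35/2, 116]
L2 α=1/3: [301/3, 181/3, 341/3]
L3 α=1: [201, 244, 186]
rounded: [201, 244, 186]

query (1,1) [L1,L2,L3] — begin 0,0,0
+L1 (α=0) → [0, 0, 0]
+L2 (α=3/5) → [57, 594/5, 138]
+L3 (α=1/2) → [275/2, 882/5, 184]
= [138, 176, 184]


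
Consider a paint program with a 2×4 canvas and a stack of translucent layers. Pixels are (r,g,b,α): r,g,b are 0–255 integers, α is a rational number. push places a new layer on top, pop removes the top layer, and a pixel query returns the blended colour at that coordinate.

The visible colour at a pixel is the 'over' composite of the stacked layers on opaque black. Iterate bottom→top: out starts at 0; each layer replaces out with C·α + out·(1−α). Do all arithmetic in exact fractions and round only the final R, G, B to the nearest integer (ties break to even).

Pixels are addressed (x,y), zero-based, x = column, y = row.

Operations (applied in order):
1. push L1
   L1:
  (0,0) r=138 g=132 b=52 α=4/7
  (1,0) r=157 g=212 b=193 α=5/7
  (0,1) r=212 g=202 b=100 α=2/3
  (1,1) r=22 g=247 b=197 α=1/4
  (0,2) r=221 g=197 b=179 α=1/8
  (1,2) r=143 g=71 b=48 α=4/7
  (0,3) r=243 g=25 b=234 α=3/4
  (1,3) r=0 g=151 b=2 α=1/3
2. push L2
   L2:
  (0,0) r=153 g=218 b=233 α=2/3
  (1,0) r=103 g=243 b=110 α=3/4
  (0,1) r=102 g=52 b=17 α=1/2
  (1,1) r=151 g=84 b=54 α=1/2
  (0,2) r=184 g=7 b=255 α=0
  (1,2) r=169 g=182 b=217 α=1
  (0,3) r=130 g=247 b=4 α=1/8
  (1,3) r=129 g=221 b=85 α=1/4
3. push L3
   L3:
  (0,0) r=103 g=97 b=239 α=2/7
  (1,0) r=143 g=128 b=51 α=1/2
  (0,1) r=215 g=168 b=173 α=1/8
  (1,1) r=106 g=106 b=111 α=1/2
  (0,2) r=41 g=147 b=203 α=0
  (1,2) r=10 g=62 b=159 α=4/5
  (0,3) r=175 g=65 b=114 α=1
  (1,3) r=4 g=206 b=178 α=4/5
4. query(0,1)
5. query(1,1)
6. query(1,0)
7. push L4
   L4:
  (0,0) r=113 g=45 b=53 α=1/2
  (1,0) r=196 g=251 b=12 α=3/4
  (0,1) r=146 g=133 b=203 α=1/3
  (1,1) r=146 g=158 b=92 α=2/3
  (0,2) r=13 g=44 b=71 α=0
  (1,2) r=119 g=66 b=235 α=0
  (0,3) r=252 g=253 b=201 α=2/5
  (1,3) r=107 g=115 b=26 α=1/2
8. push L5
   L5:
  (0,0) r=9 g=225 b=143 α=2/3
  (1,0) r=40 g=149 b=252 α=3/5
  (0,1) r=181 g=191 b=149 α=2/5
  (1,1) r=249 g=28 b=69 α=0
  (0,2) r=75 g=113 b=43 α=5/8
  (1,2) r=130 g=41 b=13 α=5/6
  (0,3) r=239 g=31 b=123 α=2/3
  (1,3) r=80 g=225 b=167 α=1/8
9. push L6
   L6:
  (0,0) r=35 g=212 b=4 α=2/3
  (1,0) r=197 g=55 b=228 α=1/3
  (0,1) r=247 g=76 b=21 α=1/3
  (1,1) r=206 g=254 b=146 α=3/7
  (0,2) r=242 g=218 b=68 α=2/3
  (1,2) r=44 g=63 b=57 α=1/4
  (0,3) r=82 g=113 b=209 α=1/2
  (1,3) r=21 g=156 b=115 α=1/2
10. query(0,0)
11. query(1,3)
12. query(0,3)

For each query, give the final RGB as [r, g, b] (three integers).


(0,1) stack=L1,L2,L3; from [0,0,0]:
after L1 α=2/3: [424/3, 404/3, 200/3]
after L2 α=1/2: [365/3, 280/3, 251/6]
after L3 α=1/8: [400/3, 308/3, 2795/48]
= [133, 103, 58]

query (1,1) [L1,L2,L3] — begin 0,0,0
after L1 α=1/4: [11/2, 247/4, 197/4]
after L2 α=1/2: [313/4, 583/8, 413/8]
after L3 α=1/2: [737/8, 1431/16, 1301/16]
rounded: [92, 89, 81]

(1,0) stack=L1,L2,L3; from [0,0,0]:
+L1 (α=5/7) → [785/7, 1060/7, 965/7]
+L2 (α=3/4) → [737/7, 6163/28, 3275/28]
+L3 (α=1/2) → [869/7, 9747/56, 4703/56]
→ [124, 174, 84]

query (0,0) [L1,L2,L3,L4,L5,L6] — begin 0,0,0
L1 α=4/7: [552/7, 528/7, 208/7]
L2 α=2/3: [898/7, 3580/21, 3470/21]
L3 α=2/7: [5932/49, 21974/147, 27388/147]
L4 α=1/2: [11469/98, 28589/294, 35179/294]
L5 α=2/3: [4411/98, 160889/882, 119263/882]
L6 α=2/3: [3757/98, 534857/2646, 126319/2646]
rounded: [38, 202, 48]

(1,3) stack=L1,L2,L3,L4,L5,L6; from [0,0,0]:
after L1 α=1/3: [0, 151/3, 2/3]
after L2 α=1/4: [129/4, 93, 87/4]
after L3 α=4/5: [193/20, 917/5, 587/4]
after L4 α=1/2: [2333/40, 746/5, 691/8]
after L5 α=1/8: [19531/320, 6347/40, 6173/64]
after L6 α=1/2: [26251/640, 12587/80, 13533/128]
→ [41, 157, 106]

query (0,3) [L1,L2,L3,L4,L5,L6] — begin 0,0,0
after L1 α=3/4: [729/4, 75/4, 351/2]
after L2 α=1/8: [5623/32, 1513/32, 2465/16]
after L3 α=1: [175, 65, 114]
after L4 α=2/5: [1029/5, 701/5, 744/5]
after L5 α=2/3: [3419/15, 337/5, 658/5]
after L6 α=1/2: [4649/30, 451/5, 1703/10]
= [155, 90, 170]


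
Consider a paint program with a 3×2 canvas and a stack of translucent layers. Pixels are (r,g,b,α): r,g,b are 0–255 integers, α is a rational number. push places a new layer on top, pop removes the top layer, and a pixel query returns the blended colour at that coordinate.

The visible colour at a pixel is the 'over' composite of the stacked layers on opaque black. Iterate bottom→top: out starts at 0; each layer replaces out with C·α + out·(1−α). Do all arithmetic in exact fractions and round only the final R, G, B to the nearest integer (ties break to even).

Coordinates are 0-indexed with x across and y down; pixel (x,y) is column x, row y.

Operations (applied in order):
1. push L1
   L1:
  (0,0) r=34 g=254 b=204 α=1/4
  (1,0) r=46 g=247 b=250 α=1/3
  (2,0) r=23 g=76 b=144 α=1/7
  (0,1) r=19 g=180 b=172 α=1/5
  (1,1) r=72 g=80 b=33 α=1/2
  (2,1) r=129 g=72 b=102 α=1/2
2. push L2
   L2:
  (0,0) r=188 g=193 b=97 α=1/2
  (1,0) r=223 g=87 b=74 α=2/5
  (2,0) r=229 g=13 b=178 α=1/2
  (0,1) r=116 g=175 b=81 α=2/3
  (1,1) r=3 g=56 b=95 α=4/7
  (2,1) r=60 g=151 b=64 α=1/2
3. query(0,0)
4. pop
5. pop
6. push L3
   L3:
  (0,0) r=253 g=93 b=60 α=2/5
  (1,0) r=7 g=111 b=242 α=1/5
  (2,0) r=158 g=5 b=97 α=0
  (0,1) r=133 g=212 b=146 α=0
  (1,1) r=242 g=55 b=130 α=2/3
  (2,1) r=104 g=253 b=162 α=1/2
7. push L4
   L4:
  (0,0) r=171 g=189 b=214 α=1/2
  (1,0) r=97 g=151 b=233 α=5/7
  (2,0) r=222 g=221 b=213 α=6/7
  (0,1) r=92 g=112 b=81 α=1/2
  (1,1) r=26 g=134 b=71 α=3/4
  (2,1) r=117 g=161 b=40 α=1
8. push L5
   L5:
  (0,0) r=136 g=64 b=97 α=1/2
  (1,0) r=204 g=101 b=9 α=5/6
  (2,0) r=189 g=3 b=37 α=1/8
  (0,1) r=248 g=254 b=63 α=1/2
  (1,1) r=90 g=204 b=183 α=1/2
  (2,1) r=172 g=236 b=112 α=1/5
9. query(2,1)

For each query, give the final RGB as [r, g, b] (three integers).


at x=0,y=0 over L1,L2:
after L1 α=1/4: [17/2, 127/2, 51]
after L2 α=1/2: [393/4, 513/4, 74]
= [98, 128, 74]

(2,1) stack=L3,L4,L5; from [0,0,0]:
+L3 (α=1/2) → [52, 253/2, 81]
+L4 (α=1) → [117, 161, 40]
+L5 (α=1/5) → [128, 176, 272/5]
rounded: [128, 176, 54]


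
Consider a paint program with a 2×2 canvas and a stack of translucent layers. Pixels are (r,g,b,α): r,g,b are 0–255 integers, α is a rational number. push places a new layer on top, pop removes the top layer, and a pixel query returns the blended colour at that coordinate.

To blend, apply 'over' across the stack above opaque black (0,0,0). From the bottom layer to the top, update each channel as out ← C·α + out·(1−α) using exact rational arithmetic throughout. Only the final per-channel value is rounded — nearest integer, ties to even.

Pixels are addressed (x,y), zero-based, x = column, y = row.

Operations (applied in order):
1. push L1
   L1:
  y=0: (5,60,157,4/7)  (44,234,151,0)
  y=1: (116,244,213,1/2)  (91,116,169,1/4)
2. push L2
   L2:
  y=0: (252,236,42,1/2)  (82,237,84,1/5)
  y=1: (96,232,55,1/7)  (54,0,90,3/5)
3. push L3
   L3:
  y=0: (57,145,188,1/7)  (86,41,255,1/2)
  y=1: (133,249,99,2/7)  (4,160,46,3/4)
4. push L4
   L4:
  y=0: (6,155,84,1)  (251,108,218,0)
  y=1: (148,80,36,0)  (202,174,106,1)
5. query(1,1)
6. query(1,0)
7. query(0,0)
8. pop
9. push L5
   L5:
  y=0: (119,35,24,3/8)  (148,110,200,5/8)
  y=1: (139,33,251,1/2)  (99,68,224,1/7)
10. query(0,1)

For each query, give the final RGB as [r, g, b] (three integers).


at x=1,y=1 over L1,L2,L3,L4:
after L1 α=1/4: [91/4, 29, 169/4]
after L2 α=3/5: [83/2, 58/5, 709/10]
after L3 α=3/4: [107/8, 1229/10, 2089/40]
after L4 α=1: [202, 174, 106]
= [202, 174, 106]

(1,0) stack=L1,L2,L3,L4; from [0,0,0]:
after L1 α=0: [0, 0, 0]
after L2 α=1/5: [82/5, 237/5, 84/5]
after L3 α=1/2: [256/5, 221/5, 1359/10]
after L4 α=0: [256/5, 221/5, 1359/10]
rounded: [51, 44, 136]

at x=0,y=0 over L1,L2,L3,L4:
after L1 α=4/7: [20/7, 240/7, 628/7]
after L2 α=1/2: [892/7, 946/7, 461/7]
after L3 α=1/7: [5751/49, 6691/49, 4082/49]
after L4 α=1: [6, 155, 84]
= [6, 155, 84]

query (0,1) [L1,L2,L3,L5] — begin 0,0,0
+L1 (α=1/2) → [58, 122, 213/2]
+L2 (α=1/7) → [444/7, 964/7, 694/7]
+L3 (α=2/7) → [4082/49, 8306/49, 4856/49]
+L5 (α=1/2) → [10893/98, 9923/98, 17155/98]
→ [111, 101, 175]


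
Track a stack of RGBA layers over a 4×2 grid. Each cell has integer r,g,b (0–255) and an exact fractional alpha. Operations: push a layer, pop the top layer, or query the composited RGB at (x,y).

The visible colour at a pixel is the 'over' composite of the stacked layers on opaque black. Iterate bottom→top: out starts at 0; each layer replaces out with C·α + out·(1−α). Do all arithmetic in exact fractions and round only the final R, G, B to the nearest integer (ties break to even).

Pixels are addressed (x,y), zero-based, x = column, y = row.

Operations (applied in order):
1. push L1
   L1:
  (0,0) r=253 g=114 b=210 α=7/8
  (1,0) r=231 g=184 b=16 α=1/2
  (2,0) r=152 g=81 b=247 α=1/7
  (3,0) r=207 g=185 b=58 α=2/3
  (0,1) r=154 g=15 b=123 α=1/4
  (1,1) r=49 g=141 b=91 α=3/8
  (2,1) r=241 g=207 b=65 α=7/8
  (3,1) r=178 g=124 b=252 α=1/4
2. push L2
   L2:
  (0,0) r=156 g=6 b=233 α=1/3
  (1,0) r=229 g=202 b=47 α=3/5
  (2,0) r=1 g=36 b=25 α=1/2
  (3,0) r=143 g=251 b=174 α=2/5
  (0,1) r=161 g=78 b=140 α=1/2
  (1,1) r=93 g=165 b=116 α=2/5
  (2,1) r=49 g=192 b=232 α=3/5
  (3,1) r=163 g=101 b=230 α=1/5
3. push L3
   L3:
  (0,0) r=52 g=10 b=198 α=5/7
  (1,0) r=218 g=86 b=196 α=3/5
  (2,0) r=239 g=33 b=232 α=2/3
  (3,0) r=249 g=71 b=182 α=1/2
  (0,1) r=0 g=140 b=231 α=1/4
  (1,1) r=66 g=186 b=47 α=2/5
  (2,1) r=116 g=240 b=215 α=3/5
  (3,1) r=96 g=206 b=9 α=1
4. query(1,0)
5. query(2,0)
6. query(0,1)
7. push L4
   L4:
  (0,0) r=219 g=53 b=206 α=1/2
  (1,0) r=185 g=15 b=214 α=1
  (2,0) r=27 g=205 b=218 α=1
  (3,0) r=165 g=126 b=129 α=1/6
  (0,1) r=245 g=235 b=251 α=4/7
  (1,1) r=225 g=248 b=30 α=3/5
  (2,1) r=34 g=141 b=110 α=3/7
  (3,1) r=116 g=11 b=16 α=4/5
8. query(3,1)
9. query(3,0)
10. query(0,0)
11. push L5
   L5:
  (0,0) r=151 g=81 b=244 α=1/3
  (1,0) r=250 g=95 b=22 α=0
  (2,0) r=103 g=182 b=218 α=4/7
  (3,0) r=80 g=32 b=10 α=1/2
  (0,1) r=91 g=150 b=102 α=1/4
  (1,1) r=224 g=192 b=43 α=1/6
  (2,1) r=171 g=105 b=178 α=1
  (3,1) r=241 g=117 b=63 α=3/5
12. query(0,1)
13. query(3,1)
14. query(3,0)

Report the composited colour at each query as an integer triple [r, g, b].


at x=1,y=0 over L1,L2,L3:
+L1 (α=1/2) → [231/2, 92, 8]
+L2 (α=3/5) → [918/5, 158, 157/5]
+L3 (α=3/5) → [5106/25, 574/5, 3254/25]
= [204, 115, 130]

(2,0) stack=L1,L2,L3; from [0,0,0]:
L1 α=1/7: [152/7, 81/7, 247/7]
L2 α=1/2: [159/14, 333/14, 211/7]
L3 α=2/3: [6851/42, 419/14, 1153/7]
rounded: [163, 30, 165]

(0,1) stack=L1,L2,L3; from [0,0,0]:
+L1 (α=1/4) → [77/2, 15/4, 123/4]
+L2 (α=1/2) → [399/4, 327/8, 683/8]
+L3 (α=1/4) → [1197/16, 2101/32, 3897/32]
→ [75, 66, 122]

(3,1) stack=L1,L2,L3,L4; from [0,0,0]:
L1 α=1/4: [89/2, 31, 63]
L2 α=1/5: [341/5, 45, 482/5]
L3 α=1: [96, 206, 9]
L4 α=4/5: [112, 50, 73/5]
rounded: [112, 50, 15]

query (3,0) [L1,L2,L3,L4] — begin 0,0,0
+L1 (α=2/3) → [138, 370/3, 116/3]
+L2 (α=2/5) → [140, 872/5, 464/5]
+L3 (α=1/2) → [389/2, 1227/10, 687/5]
+L4 (α=1/6) → [2275/12, 493/4, 136]
rounded: [190, 123, 136]

query (0,0) [L1,L2,L3,L4] — begin 0,0,0
+L1 (α=7/8) → [1771/8, 399/4, 735/4]
+L2 (α=1/3) → [2395/12, 137/2, 1201/6]
+L3 (α=5/7) → [565/6, 187/7, 4171/21]
+L4 (α=1/2) → [1879/12, 279/7, 8497/42]
rounded: [157, 40, 202]

at x=0,y=1 over L1,L2,L3,L4,L5:
+L1 (α=1/4) → [77/2, 15/4, 123/4]
+L2 (α=1/2) → [399/4, 327/8, 683/8]
+L3 (α=1/4) → [1197/16, 2101/32, 3897/32]
+L4 (α=4/7) → [2753/16, 36383/224, 43819/224]
+L5 (α=1/4) → [9715/64, 142749/896, 154305/896]
rounded: [152, 159, 172]

at x=3,y=1 over L1,L2,L3,L4,L5:
after L1 α=1/4: [89/2, 31, 63]
after L2 α=1/5: [341/5, 45, 482/5]
after L3 α=1: [96, 206, 9]
after L4 α=4/5: [112, 50, 73/5]
after L5 α=3/5: [947/5, 451/5, 1091/25]
rounded: [189, 90, 44]

query (3,0) [L1,L2,L3,L4,L5] — begin 0,0,0
+L1 (α=2/3) → [138, 370/3, 116/3]
+L2 (α=2/5) → [140, 872/5, 464/5]
+L3 (α=1/2) → [389/2, 1227/10, 687/5]
+L4 (α=1/6) → [2275/12, 493/4, 136]
+L5 (α=1/2) → [3235/24, 621/8, 73]
→ [135, 78, 73]


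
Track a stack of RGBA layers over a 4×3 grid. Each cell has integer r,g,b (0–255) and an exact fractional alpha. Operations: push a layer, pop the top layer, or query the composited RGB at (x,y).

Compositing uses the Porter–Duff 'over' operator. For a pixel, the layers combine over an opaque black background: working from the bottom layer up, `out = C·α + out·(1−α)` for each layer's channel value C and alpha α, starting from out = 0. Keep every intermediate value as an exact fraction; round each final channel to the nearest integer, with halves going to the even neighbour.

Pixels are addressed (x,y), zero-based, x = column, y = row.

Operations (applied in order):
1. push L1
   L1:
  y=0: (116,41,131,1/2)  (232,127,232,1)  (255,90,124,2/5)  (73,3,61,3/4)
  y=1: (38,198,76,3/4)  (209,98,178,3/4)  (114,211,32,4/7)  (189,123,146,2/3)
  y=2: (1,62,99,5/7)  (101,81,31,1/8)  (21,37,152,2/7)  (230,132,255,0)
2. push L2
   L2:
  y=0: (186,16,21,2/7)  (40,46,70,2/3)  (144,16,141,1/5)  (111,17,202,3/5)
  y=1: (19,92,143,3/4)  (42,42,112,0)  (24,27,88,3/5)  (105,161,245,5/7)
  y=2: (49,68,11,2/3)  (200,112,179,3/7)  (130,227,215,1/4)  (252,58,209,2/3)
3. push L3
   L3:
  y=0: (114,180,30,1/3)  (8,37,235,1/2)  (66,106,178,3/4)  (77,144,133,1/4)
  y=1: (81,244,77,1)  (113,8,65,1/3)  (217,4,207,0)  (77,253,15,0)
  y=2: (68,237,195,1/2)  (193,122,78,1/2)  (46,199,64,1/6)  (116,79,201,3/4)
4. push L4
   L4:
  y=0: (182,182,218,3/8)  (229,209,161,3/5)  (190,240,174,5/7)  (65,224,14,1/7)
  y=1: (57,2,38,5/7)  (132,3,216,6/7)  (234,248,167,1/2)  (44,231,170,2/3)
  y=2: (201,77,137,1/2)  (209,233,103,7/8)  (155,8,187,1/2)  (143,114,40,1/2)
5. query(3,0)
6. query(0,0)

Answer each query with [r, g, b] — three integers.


query (3,0) [L1,L2,L3,L4] — begin 0,0,0
after L1 α=3/4: [219/4, 9/4, 183/4]
after L2 α=3/5: [177/2, 111/10, 279/2]
after L3 α=1/4: [685/8, 1773/40, 1103/8]
after L4 α=1/7: [2315/28, 9799/140, 3365/28]
→ [83, 70, 120]

(0,0) stack=L1,L2,L3,L4; from [0,0,0]:
L1 α=1/2: [58, 41/2, 131/2]
L2 α=2/7: [662/7, 269/14, 739/14]
L3 α=1/3: [2122/21, 1529/21, 949/21]
L4 α=3/8: [5519/42, 19111/168, 18479/168]
= [131, 114, 110]


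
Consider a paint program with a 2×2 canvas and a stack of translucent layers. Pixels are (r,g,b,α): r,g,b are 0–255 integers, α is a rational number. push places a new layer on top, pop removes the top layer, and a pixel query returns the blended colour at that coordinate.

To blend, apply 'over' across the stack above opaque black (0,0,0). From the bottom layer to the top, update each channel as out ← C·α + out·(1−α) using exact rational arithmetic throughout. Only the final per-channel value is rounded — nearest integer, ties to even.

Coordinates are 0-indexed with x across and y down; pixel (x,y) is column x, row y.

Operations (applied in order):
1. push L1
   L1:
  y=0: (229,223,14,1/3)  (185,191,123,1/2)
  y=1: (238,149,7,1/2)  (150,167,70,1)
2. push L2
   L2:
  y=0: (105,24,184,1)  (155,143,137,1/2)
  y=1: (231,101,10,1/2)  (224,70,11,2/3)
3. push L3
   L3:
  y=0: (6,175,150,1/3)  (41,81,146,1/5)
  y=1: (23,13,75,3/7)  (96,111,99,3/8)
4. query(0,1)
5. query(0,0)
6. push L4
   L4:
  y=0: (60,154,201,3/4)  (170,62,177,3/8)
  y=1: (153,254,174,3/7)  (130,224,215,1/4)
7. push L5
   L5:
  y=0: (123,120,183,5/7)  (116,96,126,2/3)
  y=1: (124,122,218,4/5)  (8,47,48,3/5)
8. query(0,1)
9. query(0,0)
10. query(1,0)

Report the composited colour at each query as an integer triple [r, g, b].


(0,1) stack=L1,L2,L3; from [0,0,0]:
after L1 α=1/2: [119, 149/2, 7/2]
after L2 α=1/2: [175, 351/4, 27/4]
after L3 α=3/7: [769/7, 390/7, 36]
= [110, 56, 36]

(0,0) stack=L1,L2,L3; from [0,0,0]:
+L1 (α=1/3) → [229/3, 223/3, 14/3]
+L2 (α=1) → [105, 24, 184]
+L3 (α=1/3) → [72, 223/3, 518/3]
→ [72, 74, 173]

at x=0,y=1 over L1,L2,L3,L4,L5:
L1 α=1/2: [119, 149/2, 7/2]
L2 α=1/2: [175, 351/4, 27/4]
L3 α=3/7: [769/7, 390/7, 36]
L4 α=3/7: [6289/49, 6894/49, 666/7]
L5 α=4/5: [30593/245, 30806/245, 1354/7]
rounded: [125, 126, 193]

(0,0) stack=L1,L2,L3,L4,L5; from [0,0,0]:
L1 α=1/3: [229/3, 223/3, 14/3]
L2 α=1: [105, 24, 184]
L3 α=1/3: [72, 223/3, 518/3]
L4 α=3/4: [63, 1609/12, 2327/12]
L5 α=5/7: [741/7, 5209/42, 7817/42]
rounded: [106, 124, 186]

query (1,0) [L1,L2,L3,L4,L5] — begin 0,0,0
+L1 (α=1/2) → [185/2, 191/2, 123/2]
+L2 (α=1/2) → [495/4, 477/4, 397/4]
+L3 (α=1/5) → [536/5, 558/5, 543/5]
+L4 (α=3/8) → [523/4, 93, 537/4]
+L5 (α=2/3) → [1451/12, 95, 515/4]
= [121, 95, 129]


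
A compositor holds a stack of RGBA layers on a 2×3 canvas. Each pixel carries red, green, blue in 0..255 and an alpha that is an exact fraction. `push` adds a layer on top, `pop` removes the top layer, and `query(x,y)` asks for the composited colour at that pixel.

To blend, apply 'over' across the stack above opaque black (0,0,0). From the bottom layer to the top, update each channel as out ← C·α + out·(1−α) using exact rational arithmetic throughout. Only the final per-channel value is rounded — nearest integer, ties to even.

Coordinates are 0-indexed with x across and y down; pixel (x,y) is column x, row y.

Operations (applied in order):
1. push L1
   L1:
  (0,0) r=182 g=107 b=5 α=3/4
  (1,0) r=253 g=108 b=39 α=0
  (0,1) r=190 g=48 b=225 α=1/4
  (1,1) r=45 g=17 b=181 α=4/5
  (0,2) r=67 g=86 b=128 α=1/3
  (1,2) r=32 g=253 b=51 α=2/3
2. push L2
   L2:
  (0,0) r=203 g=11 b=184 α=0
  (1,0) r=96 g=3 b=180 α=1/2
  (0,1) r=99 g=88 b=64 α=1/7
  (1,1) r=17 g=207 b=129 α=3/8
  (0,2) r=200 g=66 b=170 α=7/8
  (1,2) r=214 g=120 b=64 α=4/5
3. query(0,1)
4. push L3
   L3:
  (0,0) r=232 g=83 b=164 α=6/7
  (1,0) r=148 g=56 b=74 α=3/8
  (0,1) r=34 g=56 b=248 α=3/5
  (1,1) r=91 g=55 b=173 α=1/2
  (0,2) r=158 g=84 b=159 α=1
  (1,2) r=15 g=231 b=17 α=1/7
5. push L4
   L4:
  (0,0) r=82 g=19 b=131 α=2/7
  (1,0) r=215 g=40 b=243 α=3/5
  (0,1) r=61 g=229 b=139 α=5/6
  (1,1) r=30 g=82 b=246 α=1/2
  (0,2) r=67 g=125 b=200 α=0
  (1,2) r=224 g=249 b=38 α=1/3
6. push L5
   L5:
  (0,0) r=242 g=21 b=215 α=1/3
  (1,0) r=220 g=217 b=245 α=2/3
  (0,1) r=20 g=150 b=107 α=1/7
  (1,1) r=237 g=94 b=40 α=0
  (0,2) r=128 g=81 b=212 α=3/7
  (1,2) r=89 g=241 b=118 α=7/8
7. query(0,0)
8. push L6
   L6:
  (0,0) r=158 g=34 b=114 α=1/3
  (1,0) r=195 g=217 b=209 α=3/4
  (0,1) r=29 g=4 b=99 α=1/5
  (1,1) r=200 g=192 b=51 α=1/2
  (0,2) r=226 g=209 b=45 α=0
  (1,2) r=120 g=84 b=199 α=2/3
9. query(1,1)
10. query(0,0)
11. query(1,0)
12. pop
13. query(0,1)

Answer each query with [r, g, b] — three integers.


query (0,1) [L1,L2] — begin 0,0,0
+L1 (α=1/4) → [95/2, 12, 225/4]
+L2 (α=1/7) → [384/7, 160/7, 803/14]
rounded: [55, 23, 57]

query (0,0) [L1,L2,L3,L4,L5] — begin 0,0,0
+L1 (α=3/4) → [273/2, 321/4, 15/4]
+L2 (α=0) → [273/2, 321/4, 15/4]
+L3 (α=6/7) → [3057/14, 2313/28, 3951/28]
+L4 (α=2/7) → [17581/98, 12629/196, 27091/196]
+L5 (α=1/3) → [9813/49, 14687/294, 48161/294]
rounded: [200, 50, 164]

at x=1,y=1 over L1,L2,L3,L4,L5,L6:
L1 α=4/5: [36, 68/5, 724/5]
L2 α=3/8: [231/8, 689/8, 1111/8]
L3 α=1/2: [959/16, 1129/16, 2495/16]
L4 α=1/2: [1439/32, 2441/32, 6431/32]
L5 α=0: [1439/32, 2441/32, 6431/32]
L6 α=1/2: [7839/64, 8585/64, 8063/64]
→ [122, 134, 126]

at x=0,y=0 over L1,L2,L3,L4,L5,L6:
+L1 (α=3/4) → [273/2, 321/4, 15/4]
+L2 (α=0) → [273/2, 321/4, 15/4]
+L3 (α=6/7) → [3057/14, 2313/28, 3951/28]
+L4 (α=2/7) → [17581/98, 12629/196, 27091/196]
+L5 (α=1/3) → [9813/49, 14687/294, 48161/294]
+L6 (α=1/3) → [27368/147, 19685/441, 64919/441]
rounded: [186, 45, 147]

query (1,0) [L1,L2,L3,L4,L5,L6] — begin 0,0,0
+L1 (α=0) → [0, 0, 0]
+L2 (α=1/2) → [48, 3/2, 90]
+L3 (α=3/8) → [171/2, 351/16, 84]
+L4 (α=3/5) → [816/5, 1311/40, 897/5]
+L5 (α=2/3) → [3016/15, 18671/120, 3347/15]
+L6 (α=3/4) → [11791/60, 96791/480, 3188/15]
rounded: [197, 202, 213]

(0,1) stack=L1,L2,L3,L4,L5; from [0,0,0]:
+L1 (α=1/4) → [95/2, 12, 225/4]
+L2 (α=1/7) → [384/7, 160/7, 803/14]
+L3 (α=3/5) → [1482/35, 1496/35, 6011/35]
+L4 (α=5/6) → [12157/210, 13857/70, 5056/35]
+L5 (α=1/7) → [12857/245, 46821/245, 34081/245]
= [52, 191, 139]


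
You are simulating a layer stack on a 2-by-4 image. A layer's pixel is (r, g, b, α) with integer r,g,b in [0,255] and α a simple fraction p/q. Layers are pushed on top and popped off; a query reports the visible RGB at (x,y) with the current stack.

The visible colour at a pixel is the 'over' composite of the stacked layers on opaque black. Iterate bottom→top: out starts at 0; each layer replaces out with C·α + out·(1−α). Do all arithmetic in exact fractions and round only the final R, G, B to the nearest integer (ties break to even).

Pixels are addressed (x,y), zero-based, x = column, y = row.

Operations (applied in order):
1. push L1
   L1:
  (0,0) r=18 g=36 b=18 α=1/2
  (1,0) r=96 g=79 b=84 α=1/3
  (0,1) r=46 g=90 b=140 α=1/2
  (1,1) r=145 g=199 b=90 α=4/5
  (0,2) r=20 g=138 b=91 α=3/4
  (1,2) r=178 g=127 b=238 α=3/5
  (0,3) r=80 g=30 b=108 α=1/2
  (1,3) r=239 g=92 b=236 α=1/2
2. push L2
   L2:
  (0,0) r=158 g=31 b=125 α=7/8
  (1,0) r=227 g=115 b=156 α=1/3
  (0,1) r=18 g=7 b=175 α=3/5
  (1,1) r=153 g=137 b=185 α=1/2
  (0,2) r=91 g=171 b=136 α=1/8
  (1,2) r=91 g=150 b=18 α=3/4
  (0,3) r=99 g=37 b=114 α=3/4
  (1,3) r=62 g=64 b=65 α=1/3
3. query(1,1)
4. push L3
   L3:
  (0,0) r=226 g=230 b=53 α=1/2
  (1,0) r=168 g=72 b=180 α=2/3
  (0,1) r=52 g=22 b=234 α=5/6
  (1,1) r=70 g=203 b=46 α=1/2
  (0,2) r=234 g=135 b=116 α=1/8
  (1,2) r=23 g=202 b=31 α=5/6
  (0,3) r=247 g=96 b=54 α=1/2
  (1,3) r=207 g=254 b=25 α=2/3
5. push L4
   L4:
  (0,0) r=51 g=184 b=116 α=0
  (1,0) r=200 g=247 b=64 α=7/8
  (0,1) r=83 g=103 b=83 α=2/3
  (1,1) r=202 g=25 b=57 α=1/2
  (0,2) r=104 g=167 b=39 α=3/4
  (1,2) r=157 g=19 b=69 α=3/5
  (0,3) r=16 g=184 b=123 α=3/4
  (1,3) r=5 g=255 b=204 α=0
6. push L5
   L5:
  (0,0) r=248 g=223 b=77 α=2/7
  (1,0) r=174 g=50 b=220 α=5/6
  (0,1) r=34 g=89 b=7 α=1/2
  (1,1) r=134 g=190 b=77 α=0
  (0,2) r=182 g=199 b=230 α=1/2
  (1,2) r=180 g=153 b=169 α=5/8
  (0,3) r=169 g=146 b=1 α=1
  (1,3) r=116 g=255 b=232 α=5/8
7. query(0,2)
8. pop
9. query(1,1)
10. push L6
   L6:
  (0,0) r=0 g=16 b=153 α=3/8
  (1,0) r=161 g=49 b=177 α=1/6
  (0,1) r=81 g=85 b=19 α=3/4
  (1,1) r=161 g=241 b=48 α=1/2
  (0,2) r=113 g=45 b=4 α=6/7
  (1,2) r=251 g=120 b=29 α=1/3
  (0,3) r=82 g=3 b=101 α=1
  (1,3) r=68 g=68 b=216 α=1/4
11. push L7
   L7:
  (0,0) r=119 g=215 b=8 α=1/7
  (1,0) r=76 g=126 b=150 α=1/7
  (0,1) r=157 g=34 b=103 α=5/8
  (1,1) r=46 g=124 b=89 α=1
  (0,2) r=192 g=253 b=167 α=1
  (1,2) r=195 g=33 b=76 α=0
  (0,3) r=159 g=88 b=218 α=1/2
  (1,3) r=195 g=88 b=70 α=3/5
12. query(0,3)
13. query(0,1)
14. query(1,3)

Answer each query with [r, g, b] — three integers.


query (1,1) [L1,L2] — begin 0,0,0
after L1 α=4/5: [116, 796/5, 72]
after L2 α=1/2: [269/2, 1481/10, 257/2]
→ [134, 148, 128]

at x=0,y=2 over L1,L2,L3,L4,L5:
L1 α=3/4: [15, 207/2, 273/4]
L2 α=1/8: [49/2, 1791/16, 2455/32]
L3 α=1/8: [811/16, 14697/128, 20897/256]
L4 α=3/4: [5803/64, 78825/512, 50849/1024]
L5 α=1/2: [17451/128, 180713/1024, 286369/2048]
rounded: [136, 176, 140]

(1,1) stack=L1,L2,L3,L4; from [0,0,0]:
+L1 (α=4/5) → [116, 796/5, 72]
+L2 (α=1/2) → [269/2, 1481/10, 257/2]
+L3 (α=1/2) → [409/4, 3511/20, 349/4]
+L4 (α=1/2) → [1217/8, 4011/40, 577/8]
= [152, 100, 72]

query (0,3) [L1,L2,L3,L4,L6,L7] — begin 0,0,0
L1 α=1/2: [40, 15, 54]
L2 α=3/4: [337/4, 63/2, 99]
L3 α=1/2: [1325/8, 255/4, 153/2]
L4 α=3/4: [1709/32, 2463/16, 891/8]
L6 α=1: [82, 3, 101]
L7 α=1/2: [241/2, 91/2, 319/2]
→ [120, 46, 160]

at x=0,y=1 over L1,L2,L3,L4,L6,L7:
after L1 α=1/2: [23, 45, 70]
after L2 α=3/5: [20, 111/5, 133]
after L3 α=5/6: [140/3, 661/30, 1303/6]
after L4 α=2/3: [638/9, 6841/90, 2299/18]
after L6 α=3/4: [2825/36, 29791/360, 3325/72]
after L7 α=5/8: [12245/96, 50191/960, 15685/192]
= [128, 52, 82]

query (1,3) [L1,L2,L3,L4,L6,L7] — begin 0,0,0
L1 α=1/2: [239/2, 46, 118]
L2 α=1/3: [301/3, 52, 301/3]
L3 α=2/3: [1543/9, 560/3, 451/9]
L4 α=0: [1543/9, 560/3, 451/9]
L6 α=1/4: [1747/12, 157, 1099/12]
L7 α=3/5: [5257/30, 578/5, 2359/30]
rounded: [175, 116, 79]


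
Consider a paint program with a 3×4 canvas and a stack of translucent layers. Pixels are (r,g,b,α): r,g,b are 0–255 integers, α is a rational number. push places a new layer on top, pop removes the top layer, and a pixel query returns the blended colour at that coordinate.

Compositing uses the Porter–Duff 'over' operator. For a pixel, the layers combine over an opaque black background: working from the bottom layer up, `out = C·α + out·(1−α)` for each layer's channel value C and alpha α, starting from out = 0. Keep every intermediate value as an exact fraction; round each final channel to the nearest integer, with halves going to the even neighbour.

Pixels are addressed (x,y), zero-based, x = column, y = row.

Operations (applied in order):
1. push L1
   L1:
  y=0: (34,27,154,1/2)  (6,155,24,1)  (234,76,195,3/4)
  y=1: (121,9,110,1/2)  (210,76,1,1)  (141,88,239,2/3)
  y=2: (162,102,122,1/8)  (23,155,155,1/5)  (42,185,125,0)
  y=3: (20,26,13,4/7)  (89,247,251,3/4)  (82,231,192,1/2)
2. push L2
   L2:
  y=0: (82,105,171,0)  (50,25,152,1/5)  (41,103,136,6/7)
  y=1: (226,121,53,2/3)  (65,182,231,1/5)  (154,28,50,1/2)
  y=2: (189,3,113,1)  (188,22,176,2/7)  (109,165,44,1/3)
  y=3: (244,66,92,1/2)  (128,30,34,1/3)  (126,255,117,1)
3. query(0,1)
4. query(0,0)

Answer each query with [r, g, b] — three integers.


(0,1) stack=L1,L2; from [0,0,0]:
+L1 (α=1/2) → [121/2, 9/2, 55]
+L2 (α=2/3) → [1025/6, 493/6, 161/3]
= [171, 82, 54]

(0,0) stack=L1,L2; from [0,0,0]:
+L1 (α=1/2) → [17, 27/2, 77]
+L2 (α=0) → [17, 27/2, 77]
→ [17, 14, 77]


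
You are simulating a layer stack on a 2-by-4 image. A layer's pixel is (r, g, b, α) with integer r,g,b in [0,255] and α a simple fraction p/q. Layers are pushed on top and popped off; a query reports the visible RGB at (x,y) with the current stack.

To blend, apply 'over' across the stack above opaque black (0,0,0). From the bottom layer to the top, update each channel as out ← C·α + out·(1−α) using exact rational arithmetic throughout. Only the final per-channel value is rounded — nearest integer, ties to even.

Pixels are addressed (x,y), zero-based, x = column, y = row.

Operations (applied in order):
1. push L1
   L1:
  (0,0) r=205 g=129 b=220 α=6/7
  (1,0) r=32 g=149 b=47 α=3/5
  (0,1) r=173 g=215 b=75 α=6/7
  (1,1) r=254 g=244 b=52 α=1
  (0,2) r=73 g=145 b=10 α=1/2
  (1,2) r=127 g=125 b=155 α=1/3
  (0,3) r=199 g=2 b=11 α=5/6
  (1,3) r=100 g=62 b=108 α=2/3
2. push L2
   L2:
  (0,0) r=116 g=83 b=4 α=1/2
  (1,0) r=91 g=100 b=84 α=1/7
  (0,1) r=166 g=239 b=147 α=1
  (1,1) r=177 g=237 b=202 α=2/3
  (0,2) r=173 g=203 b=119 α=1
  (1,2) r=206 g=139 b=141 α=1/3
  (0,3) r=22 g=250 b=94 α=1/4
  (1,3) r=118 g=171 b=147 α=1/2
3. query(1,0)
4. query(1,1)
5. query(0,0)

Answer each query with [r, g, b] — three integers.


query (1,0) [L1,L2] — begin 0,0,0
+L1 (α=3/5) → [96/5, 447/5, 141/5]
+L2 (α=1/7) → [1031/35, 3182/35, 1266/35]
= [29, 91, 36]

query (1,1) [L1,L2] — begin 0,0,0
+L1 (α=1) → [254, 244, 52]
+L2 (α=2/3) → [608/3, 718/3, 152]
→ [203, 239, 152]

(0,0) stack=L1,L2; from [0,0,0]:
after L1 α=6/7: [1230/7, 774/7, 1320/7]
after L2 α=1/2: [1021/7, 1355/14, 674/7]
→ [146, 97, 96]


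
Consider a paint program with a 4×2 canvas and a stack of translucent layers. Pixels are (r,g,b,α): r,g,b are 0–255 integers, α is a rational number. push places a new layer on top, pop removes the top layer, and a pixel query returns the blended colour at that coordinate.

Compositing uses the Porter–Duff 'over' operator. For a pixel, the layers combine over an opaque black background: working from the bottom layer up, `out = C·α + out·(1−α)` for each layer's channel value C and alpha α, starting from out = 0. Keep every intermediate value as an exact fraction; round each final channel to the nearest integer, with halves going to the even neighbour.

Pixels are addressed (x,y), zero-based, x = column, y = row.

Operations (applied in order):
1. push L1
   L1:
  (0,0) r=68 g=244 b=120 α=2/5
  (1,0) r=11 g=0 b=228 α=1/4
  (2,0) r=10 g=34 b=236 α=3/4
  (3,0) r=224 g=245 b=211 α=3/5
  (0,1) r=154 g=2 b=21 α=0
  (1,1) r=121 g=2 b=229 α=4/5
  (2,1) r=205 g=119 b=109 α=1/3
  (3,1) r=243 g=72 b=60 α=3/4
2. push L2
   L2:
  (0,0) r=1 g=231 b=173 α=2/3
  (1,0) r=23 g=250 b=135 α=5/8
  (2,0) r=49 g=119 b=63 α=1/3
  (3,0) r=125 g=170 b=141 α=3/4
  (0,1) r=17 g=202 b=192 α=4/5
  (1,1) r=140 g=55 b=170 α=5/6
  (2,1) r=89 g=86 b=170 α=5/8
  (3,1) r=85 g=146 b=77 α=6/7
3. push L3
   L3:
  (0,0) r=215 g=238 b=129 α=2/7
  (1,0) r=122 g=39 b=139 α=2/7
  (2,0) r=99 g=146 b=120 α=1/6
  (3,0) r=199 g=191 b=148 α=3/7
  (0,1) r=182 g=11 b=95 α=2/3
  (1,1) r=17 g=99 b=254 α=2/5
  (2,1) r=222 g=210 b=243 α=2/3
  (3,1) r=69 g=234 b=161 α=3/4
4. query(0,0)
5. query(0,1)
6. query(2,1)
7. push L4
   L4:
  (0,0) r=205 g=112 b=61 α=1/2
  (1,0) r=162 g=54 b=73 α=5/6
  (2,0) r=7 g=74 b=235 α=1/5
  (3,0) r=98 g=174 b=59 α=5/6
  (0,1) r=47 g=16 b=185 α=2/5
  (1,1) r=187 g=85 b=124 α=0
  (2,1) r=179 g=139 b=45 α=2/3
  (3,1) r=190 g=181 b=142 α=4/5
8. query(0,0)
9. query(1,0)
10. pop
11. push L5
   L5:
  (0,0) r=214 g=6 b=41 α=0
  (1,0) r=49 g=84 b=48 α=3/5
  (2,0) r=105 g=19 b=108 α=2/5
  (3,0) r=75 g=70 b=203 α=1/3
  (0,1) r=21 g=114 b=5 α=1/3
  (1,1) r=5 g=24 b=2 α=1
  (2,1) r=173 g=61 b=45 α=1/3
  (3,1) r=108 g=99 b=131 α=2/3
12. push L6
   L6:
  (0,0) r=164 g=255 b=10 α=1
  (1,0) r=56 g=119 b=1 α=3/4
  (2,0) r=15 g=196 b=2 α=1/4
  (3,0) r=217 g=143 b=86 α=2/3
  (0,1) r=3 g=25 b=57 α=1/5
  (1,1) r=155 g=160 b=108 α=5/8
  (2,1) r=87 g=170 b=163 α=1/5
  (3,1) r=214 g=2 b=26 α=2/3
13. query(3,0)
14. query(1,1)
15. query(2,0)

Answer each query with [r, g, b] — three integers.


at x=0,y=0 over L1,L2,L3:
+L1 (α=2/5) → [136/5, 488/5, 48]
+L2 (α=2/3) → [146/15, 2798/15, 394/3]
+L3 (α=2/7) → [1436/21, 4226/21, 392/3]
= [68, 201, 131]

query (0,1) [L1,L2,L3] — begin 0,0,0
+L1 (α=0) → [0, 0, 0]
+L2 (α=4/5) → [68/5, 808/5, 768/5]
+L3 (α=2/3) → [1888/15, 306/5, 1718/15]
→ [126, 61, 115]

(2,1) stack=L1,L2,L3; from [0,0,0]:
L1 α=1/3: [205/3, 119/3, 109/3]
L2 α=5/8: [325/4, 549/8, 959/8]
L3 α=2/3: [2101/12, 1303/8, 4847/24]
→ [175, 163, 202]

at x=0,y=0 over L1,L2,L3,L4:
after L1 α=2/5: [136/5, 488/5, 48]
after L2 α=2/3: [146/15, 2798/15, 394/3]
after L3 α=2/7: [1436/21, 4226/21, 392/3]
after L4 α=1/2: [5741/42, 3289/21, 575/6]
= [137, 157, 96]

query (1,0) [L1,L2,L3,L4] — begin 0,0,0
+L1 (α=1/4) → [11/4, 0, 57]
+L2 (α=5/8) → [493/32, 625/4, 423/4]
+L3 (α=2/7) → [10273/224, 491/4, 461/4]
+L4 (α=5/6) → [191713/1344, 1571/24, 1921/24]
= [143, 65, 80]

(3,0) stack=L1,L2,L3,L5,L6; from [0,0,0]:
L1 α=3/5: [672/5, 147, 633/5]
L2 α=3/4: [2547/20, 657/4, 687/5]
L3 α=3/7: [5532/35, 1230/7, 4968/35]
L5 α=1/3: [4563/35, 2950/21, 17041/105]
L6 α=2/3: [19753/105, 8956/63, 35101/315]
= [188, 142, 111]

at x=1,y=1 over L1,L2,L3,L5,L6:
+L1 (α=4/5) → [484/5, 8/5, 916/5]
+L2 (α=5/6) → [664/5, 461/10, 861/5]
+L3 (α=2/5) → [2162/25, 3363/50, 5123/25]
+L5 (α=1) → [5, 24, 2]
+L6 (α=5/8) → [395/4, 109, 273/4]
rounded: [99, 109, 68]

query (2,0) [L1,L2,L3,L5,L6] — begin 0,0,0
after L1 α=3/4: [15/2, 51/2, 177]
after L2 α=1/3: [64/3, 170/3, 139]
after L3 α=1/6: [617/18, 644/9, 815/6]
after L5 α=2/5: [1877/30, 758/15, 1247/10]
after L6 α=1/4: [2027/40, 869/10, 3761/40]
= [51, 87, 94]


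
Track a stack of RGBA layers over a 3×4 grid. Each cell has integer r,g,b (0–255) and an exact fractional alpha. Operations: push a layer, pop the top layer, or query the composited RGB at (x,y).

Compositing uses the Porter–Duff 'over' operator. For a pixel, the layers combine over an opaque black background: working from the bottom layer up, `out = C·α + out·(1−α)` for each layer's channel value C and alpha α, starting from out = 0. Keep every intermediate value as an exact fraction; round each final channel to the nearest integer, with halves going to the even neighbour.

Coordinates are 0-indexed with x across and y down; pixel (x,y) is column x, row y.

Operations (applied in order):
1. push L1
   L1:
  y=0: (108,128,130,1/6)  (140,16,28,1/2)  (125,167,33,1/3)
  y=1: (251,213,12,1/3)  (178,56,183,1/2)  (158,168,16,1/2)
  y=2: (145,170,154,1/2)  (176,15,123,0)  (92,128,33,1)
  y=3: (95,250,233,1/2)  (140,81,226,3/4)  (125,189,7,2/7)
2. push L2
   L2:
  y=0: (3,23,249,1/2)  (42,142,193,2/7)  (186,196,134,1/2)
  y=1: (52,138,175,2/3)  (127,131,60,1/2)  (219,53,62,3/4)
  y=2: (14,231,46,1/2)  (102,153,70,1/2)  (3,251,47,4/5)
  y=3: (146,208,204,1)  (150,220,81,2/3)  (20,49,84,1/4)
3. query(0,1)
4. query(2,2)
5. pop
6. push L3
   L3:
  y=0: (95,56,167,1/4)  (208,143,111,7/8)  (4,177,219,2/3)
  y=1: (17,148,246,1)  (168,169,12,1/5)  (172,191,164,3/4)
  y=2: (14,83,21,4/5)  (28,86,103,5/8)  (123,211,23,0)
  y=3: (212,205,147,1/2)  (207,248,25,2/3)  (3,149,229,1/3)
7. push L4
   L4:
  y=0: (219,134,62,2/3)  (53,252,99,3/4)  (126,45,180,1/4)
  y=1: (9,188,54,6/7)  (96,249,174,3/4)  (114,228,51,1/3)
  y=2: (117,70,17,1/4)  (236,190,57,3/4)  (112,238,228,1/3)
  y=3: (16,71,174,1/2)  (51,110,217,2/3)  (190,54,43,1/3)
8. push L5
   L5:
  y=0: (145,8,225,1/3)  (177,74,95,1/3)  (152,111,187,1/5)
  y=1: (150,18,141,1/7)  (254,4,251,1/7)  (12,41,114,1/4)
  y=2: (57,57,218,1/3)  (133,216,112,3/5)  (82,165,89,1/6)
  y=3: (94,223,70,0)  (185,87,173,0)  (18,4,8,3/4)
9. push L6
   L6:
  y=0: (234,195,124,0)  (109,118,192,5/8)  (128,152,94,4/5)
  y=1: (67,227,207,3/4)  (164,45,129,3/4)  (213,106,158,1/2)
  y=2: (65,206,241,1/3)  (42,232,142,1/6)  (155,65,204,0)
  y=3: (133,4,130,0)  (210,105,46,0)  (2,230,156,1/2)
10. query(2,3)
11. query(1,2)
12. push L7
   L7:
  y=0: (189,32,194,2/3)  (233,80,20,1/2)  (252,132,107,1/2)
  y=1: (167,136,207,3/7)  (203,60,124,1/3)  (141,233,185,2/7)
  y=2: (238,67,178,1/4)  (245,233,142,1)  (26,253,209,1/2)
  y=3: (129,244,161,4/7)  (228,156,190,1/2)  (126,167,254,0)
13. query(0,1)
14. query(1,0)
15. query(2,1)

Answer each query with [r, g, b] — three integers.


(0,1) stack=L1,L2; from [0,0,0]:
after L1 α=1/3: [251/3, 71, 4]
after L2 α=2/3: [563/9, 347/3, 118]
→ [63, 116, 118]

at x=2,y=2 over L1,L2:
after L1 α=1: [92, 128, 33]
after L2 α=4/5: [104/5, 1132/5, 221/5]
rounded: [21, 226, 44]

(2,3) stack=L1,L3,L4,L5,L6; from [0,0,0]:
L1 α=2/7: [250/7, 54, 2]
L3 α=1/3: [521/21, 257/3, 233/3]
L4 α=1/3: [5032/63, 676/9, 595/9]
L5 α=3/4: [4217/126, 196/9, 811/36]
L6 α=1/2: [4469/252, 1133/9, 6427/72]
→ [18, 126, 89]

(1,2) stack=L1,L3,L4,L5,L6; from [0,0,0]:
after L1 α=0: [0, 0, 0]
after L3 α=5/8: [35/2, 215/4, 515/8]
after L4 α=3/4: [1451/8, 2495/16, 1883/32]
after L5 α=3/5: [3047/20, 7679/40, 7259/80]
after L6 α=1/6: [3215/24, 9535/48, 3177/32]
rounded: [134, 199, 99]

at x=0,y=1 over L1,L3,L4,L5,L6,L7:
after L1 α=1/3: [251/3, 71, 4]
after L3 α=1: [17, 148, 246]
after L4 α=6/7: [71/7, 1276/7, 570/7]
after L5 α=1/7: [1476/49, 7782/49, 4407/49]
after L6 α=3/4: [11325/196, 41151/196, 8709/49]
after L7 α=3/7: [35874/343, 61143/343, 65265/343]
= [105, 178, 190]

(1,0) stack=L1,L3,L4,L5,L6,L7; from [0,0,0]:
L1 α=1/2: [70, 8, 14]
L3 α=7/8: [763/4, 1009/8, 791/8]
L4 α=3/4: [1399/16, 7057/32, 3167/32]
L5 α=1/3: [2815/24, 2747/16, 4687/48]
L6 α=5/8: [7175/64, 17681/128, 20047/128]
L7 α=1/2: [22087/128, 27921/256, 22607/256]
→ [173, 109, 88]

query (2,1) [L1,L3,L4,L5,L6,L7] — begin 0,0,0
after L1 α=1/2: [79, 84, 8]
after L3 α=3/4: [595/4, 657/4, 125]
after L4 α=1/3: [823/6, 371/2, 301/3]
after L5 α=1/4: [847/8, 1195/8, 415/4]
after L6 α=1/2: [2551/16, 2043/16, 1047/8]
after L7 α=2/7: [17267/112, 17671/112, 8195/56]
rounded: [154, 158, 146]


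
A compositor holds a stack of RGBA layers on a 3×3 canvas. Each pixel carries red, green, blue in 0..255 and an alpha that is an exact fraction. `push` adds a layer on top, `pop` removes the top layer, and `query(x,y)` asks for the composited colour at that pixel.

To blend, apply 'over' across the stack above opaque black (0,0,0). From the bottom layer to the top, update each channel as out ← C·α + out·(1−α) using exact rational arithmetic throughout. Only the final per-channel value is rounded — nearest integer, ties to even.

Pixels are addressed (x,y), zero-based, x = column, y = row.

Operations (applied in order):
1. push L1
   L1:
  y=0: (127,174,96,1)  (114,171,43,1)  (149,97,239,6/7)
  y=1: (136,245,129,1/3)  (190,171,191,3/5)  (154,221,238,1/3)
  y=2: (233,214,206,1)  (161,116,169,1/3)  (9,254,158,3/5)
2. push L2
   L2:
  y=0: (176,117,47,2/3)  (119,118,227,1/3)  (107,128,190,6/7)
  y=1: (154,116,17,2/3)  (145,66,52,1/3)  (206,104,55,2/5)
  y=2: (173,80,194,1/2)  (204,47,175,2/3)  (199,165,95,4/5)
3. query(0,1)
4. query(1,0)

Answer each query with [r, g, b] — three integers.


query (0,1) [L1,L2] — begin 0,0,0
+L1 (α=1/3) → [136/3, 245/3, 43]
+L2 (α=2/3) → [1060/9, 941/9, 77/3]
rounded: [118, 105, 26]

(1,0) stack=L1,L2; from [0,0,0]:
+L1 (α=1) → [114, 171, 43]
+L2 (α=1/3) → [347/3, 460/3, 313/3]
→ [116, 153, 104]
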